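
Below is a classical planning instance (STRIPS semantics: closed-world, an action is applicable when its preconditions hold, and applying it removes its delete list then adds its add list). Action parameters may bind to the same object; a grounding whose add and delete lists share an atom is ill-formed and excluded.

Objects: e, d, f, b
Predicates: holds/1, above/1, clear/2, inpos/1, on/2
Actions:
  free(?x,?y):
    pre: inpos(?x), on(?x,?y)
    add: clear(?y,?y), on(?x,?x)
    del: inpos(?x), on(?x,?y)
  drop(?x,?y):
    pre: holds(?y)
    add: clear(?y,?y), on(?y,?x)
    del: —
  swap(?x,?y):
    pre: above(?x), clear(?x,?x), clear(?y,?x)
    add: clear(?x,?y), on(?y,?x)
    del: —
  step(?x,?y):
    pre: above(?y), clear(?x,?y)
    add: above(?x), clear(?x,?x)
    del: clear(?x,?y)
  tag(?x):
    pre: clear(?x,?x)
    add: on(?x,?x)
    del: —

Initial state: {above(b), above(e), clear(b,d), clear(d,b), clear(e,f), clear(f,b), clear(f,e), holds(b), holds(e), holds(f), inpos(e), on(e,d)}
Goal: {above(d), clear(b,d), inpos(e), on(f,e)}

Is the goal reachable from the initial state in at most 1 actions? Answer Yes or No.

No

1. drop(e,f)  →  {above(b), above(e), clear(b,d), clear(d,b), clear(e,f), clear(f,b), clear(f,e), clear(f,f), holds(b), holds(e), holds(f), inpos(e), on(e,d), on(f,e)}
2. step(d,b)  →  {above(b), above(d), above(e), clear(b,d), clear(d,d), clear(e,f), clear(f,b), clear(f,e), clear(f,f), holds(b), holds(e), holds(f), inpos(e), on(e,d), on(f,e)}
optimal plan length = 2; 2 > 1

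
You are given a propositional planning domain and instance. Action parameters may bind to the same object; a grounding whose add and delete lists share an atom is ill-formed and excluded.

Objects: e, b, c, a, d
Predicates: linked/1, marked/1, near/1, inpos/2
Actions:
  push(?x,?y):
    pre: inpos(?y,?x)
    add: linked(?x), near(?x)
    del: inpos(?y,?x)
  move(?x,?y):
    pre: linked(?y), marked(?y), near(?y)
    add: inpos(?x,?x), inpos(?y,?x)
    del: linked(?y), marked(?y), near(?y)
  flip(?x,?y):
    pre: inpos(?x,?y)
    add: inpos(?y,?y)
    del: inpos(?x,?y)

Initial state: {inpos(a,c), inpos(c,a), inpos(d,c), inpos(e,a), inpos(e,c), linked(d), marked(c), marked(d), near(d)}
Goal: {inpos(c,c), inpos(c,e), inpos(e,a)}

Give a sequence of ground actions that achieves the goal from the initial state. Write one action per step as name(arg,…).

1. push(c,e)  →  {inpos(a,c), inpos(c,a), inpos(d,c), inpos(e,a), linked(c), linked(d), marked(c), marked(d), near(c), near(d)}
2. move(e,c)  →  {inpos(a,c), inpos(c,a), inpos(c,e), inpos(d,c), inpos(e,a), inpos(e,e), linked(d), marked(d), near(d)}
3. move(c,d)  →  {inpos(a,c), inpos(c,a), inpos(c,c), inpos(c,e), inpos(d,c), inpos(e,a), inpos(e,e)}

push(c,e); move(e,c); move(c,d)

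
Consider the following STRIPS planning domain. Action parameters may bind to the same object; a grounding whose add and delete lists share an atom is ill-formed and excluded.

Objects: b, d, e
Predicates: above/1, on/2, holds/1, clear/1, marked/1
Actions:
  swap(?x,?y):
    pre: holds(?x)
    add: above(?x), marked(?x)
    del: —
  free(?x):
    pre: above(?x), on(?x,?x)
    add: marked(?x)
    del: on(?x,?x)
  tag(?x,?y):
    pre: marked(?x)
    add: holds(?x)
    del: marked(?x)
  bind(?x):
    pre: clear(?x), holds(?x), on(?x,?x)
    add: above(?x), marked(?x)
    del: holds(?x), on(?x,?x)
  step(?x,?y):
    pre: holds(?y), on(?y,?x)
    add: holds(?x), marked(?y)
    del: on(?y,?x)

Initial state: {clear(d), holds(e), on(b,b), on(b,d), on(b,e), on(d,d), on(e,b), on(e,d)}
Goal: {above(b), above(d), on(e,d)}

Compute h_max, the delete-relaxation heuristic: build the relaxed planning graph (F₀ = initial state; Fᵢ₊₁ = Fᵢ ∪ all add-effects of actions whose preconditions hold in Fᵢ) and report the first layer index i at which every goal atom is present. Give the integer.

2

F0 = init (8 atoms)
F1 = F0 ∪ {above(e), holds(b), holds(d), marked(e)}  (12 atoms)
F2 = F1 ∪ {above(b), above(d), marked(b), marked(d)}  (16 atoms)
goal ⊆ F2  ⇒  h_max = 2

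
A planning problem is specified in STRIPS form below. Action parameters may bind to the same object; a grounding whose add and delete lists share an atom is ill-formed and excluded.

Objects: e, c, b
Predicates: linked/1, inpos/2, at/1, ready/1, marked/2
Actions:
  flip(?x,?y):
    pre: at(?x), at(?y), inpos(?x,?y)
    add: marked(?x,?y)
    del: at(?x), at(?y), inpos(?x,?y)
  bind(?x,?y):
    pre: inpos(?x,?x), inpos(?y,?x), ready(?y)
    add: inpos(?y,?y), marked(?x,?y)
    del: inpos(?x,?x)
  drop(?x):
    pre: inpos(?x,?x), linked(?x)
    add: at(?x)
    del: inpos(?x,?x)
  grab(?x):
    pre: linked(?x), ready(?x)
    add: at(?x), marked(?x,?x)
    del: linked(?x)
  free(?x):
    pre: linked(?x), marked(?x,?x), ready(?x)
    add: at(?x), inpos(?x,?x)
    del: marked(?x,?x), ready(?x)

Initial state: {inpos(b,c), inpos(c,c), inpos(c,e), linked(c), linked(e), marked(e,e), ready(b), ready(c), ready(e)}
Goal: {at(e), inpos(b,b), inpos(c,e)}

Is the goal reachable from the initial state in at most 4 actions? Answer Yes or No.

1. bind(c,b)  →  {inpos(b,b), inpos(b,c), inpos(c,e), linked(c), linked(e), marked(c,b), marked(e,e), ready(b), ready(c), ready(e)}
2. grab(e)  →  {at(e), inpos(b,b), inpos(b,c), inpos(c,e), linked(c), marked(c,b), marked(e,e), ready(b), ready(c), ready(e)}
optimal plan length = 2; 2 ≤ 4

Yes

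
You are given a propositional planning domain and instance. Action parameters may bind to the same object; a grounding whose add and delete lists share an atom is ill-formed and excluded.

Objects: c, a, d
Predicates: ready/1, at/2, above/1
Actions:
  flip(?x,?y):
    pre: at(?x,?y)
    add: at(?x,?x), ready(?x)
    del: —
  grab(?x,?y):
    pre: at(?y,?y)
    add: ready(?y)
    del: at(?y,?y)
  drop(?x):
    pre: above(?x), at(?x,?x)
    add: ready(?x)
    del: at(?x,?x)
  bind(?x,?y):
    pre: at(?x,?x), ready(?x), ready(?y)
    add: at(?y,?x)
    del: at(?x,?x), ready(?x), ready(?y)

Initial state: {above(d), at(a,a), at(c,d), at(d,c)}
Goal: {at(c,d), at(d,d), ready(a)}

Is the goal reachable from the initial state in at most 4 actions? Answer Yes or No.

Yes

1. flip(a,a)  →  {above(d), at(a,a), at(c,d), at(d,c), ready(a)}
2. flip(d,c)  →  {above(d), at(a,a), at(c,d), at(d,c), at(d,d), ready(a), ready(d)}
optimal plan length = 2; 2 ≤ 4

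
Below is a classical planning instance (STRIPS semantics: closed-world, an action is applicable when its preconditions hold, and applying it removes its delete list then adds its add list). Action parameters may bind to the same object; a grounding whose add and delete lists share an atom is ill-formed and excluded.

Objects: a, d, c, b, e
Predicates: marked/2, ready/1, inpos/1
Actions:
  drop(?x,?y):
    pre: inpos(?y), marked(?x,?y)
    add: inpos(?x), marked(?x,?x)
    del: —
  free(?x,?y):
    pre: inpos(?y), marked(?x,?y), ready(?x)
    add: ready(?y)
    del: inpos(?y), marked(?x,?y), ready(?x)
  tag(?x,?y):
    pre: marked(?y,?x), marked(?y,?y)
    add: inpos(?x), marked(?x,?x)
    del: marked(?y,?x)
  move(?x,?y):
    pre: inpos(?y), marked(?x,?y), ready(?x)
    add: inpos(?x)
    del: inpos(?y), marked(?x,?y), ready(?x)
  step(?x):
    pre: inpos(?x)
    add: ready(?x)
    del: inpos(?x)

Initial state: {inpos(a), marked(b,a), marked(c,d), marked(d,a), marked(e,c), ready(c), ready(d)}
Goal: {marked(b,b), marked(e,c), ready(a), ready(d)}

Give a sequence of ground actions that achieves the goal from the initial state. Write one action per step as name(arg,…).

1. drop(b,a)  →  {inpos(a), inpos(b), marked(b,a), marked(b,b), marked(c,d), marked(d,a), marked(e,c), ready(c), ready(d)}
2. step(a)  →  {inpos(b), marked(b,a), marked(b,b), marked(c,d), marked(d,a), marked(e,c), ready(a), ready(c), ready(d)}

drop(b,a); step(a)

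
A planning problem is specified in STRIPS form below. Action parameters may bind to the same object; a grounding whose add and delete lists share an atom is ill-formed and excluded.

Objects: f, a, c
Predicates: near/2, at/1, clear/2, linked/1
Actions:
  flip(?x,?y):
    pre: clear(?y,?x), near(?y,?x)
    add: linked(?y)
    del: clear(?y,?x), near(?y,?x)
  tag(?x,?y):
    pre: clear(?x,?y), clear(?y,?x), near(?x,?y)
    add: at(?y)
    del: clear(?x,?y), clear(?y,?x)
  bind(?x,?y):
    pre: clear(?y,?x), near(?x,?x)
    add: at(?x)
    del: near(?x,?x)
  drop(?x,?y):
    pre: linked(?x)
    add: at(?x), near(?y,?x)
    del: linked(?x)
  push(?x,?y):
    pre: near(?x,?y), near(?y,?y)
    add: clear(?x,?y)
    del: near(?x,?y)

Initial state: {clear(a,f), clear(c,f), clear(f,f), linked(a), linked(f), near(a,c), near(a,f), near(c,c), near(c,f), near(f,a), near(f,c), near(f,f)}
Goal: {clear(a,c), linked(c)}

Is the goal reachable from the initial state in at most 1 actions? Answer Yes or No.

1. flip(f,c)  →  {clear(a,f), clear(f,f), linked(a), linked(c), linked(f), near(a,c), near(a,f), near(c,c), near(f,a), near(f,c), near(f,f)}
2. push(a,c)  →  {clear(a,c), clear(a,f), clear(f,f), linked(a), linked(c), linked(f), near(a,f), near(c,c), near(f,a), near(f,c), near(f,f)}
optimal plan length = 2; 2 > 1

No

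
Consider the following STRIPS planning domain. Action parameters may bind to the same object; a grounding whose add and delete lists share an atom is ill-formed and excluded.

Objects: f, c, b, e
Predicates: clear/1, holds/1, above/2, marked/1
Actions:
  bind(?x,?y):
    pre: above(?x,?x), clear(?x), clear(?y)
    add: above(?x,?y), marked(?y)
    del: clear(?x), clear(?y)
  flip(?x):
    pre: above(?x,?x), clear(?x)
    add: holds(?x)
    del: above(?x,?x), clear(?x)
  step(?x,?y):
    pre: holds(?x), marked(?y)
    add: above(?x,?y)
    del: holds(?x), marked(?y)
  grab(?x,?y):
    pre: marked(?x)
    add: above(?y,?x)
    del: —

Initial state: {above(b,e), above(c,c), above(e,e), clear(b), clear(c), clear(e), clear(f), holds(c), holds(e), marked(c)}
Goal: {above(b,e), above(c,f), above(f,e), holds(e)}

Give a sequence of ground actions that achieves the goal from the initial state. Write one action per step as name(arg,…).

bind(c,f); bind(e,e); grab(e,f)

1. bind(c,f)  →  {above(b,e), above(c,c), above(c,f), above(e,e), clear(b), clear(e), holds(c), holds(e), marked(c), marked(f)}
2. bind(e,e)  →  {above(b,e), above(c,c), above(c,f), above(e,e), clear(b), holds(c), holds(e), marked(c), marked(e), marked(f)}
3. grab(e,f)  →  {above(b,e), above(c,c), above(c,f), above(e,e), above(f,e), clear(b), holds(c), holds(e), marked(c), marked(e), marked(f)}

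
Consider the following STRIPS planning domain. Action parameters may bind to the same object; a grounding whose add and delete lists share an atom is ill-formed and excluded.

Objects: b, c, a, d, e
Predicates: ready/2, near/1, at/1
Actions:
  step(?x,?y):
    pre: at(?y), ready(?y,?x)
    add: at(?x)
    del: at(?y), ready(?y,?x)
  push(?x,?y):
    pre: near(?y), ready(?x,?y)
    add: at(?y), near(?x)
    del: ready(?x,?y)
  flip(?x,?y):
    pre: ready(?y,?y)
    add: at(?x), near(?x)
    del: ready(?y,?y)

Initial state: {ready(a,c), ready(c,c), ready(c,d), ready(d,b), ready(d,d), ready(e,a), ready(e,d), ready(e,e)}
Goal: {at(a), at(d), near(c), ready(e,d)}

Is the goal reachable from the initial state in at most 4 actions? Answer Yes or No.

Yes

1. flip(c,c)  →  {at(c), near(c), ready(a,c), ready(c,d), ready(d,b), ready(d,d), ready(e,a), ready(e,d), ready(e,e)}
2. step(d,c)  →  {at(d), near(c), ready(a,c), ready(d,b), ready(d,d), ready(e,a), ready(e,d), ready(e,e)}
3. flip(a,d)  →  {at(a), at(d), near(a), near(c), ready(a,c), ready(d,b), ready(e,a), ready(e,d), ready(e,e)}
optimal plan length = 3; 3 ≤ 4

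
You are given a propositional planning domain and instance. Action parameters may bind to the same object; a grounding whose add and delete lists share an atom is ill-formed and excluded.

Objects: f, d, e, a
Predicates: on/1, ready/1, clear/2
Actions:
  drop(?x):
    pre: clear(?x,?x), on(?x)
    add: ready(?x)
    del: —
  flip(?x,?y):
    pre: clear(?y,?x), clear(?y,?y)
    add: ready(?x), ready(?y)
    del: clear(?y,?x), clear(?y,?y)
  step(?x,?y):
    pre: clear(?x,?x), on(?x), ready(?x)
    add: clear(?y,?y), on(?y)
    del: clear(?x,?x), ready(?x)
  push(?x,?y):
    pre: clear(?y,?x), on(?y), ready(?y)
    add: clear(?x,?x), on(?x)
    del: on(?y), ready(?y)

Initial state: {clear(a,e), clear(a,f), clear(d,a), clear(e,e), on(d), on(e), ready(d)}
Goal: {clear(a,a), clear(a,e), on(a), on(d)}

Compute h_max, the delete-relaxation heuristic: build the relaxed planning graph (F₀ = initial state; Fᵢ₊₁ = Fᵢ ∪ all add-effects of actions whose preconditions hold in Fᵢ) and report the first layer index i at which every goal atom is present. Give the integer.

F0 = init (7 atoms)
F1 = F0 ∪ {clear(a,a), on(a), ready(e)}  (10 atoms)
goal ⊆ F1  ⇒  h_max = 1

1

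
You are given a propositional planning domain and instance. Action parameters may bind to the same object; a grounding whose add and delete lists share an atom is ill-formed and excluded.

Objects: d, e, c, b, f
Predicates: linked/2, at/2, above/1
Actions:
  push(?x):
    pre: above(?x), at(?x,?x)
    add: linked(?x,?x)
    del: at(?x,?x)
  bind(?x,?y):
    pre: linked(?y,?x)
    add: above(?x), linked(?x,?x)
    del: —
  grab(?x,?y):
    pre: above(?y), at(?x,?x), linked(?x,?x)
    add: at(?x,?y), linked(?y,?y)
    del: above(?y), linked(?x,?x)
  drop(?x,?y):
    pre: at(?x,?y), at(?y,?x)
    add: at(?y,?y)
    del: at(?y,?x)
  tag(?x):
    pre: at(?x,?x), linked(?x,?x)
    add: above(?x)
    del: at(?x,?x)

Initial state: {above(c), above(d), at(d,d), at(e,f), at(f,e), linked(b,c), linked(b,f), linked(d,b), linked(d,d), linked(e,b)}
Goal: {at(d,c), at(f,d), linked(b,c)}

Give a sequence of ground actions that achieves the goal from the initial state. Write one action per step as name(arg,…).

1. bind(f,b)  →  {above(c), above(d), above(f), at(d,d), at(e,f), at(f,e), linked(b,c), linked(b,f), linked(d,b), linked(d,d), linked(e,b), linked(f,f)}
2. grab(d,c)  →  {above(d), above(f), at(d,c), at(d,d), at(e,f), at(f,e), linked(b,c), linked(b,f), linked(c,c), linked(d,b), linked(e,b), linked(f,f)}
3. drop(e,f)  →  {above(d), above(f), at(d,c), at(d,d), at(e,f), at(f,f), linked(b,c), linked(b,f), linked(c,c), linked(d,b), linked(e,b), linked(f,f)}
4. grab(f,d)  →  {above(f), at(d,c), at(d,d), at(e,f), at(f,d), at(f,f), linked(b,c), linked(b,f), linked(c,c), linked(d,b), linked(d,d), linked(e,b)}

bind(f,b); grab(d,c); drop(e,f); grab(f,d)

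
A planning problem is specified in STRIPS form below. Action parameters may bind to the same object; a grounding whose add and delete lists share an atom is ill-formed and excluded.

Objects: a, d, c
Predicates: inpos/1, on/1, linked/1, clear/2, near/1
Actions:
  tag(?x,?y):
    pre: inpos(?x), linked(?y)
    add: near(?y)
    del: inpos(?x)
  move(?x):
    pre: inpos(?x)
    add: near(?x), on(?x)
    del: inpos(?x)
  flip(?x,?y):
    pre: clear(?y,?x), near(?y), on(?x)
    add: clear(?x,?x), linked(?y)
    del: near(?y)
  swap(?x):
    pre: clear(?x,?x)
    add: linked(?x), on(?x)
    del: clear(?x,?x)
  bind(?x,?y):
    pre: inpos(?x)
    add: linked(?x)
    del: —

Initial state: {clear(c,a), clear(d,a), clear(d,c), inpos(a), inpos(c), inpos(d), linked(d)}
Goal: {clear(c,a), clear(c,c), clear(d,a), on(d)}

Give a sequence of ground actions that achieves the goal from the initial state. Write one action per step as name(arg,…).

move(d); move(c); flip(c,d)

1. move(d)  →  {clear(c,a), clear(d,a), clear(d,c), inpos(a), inpos(c), linked(d), near(d), on(d)}
2. move(c)  →  {clear(c,a), clear(d,a), clear(d,c), inpos(a), linked(d), near(c), near(d), on(c), on(d)}
3. flip(c,d)  →  {clear(c,a), clear(c,c), clear(d,a), clear(d,c), inpos(a), linked(d), near(c), on(c), on(d)}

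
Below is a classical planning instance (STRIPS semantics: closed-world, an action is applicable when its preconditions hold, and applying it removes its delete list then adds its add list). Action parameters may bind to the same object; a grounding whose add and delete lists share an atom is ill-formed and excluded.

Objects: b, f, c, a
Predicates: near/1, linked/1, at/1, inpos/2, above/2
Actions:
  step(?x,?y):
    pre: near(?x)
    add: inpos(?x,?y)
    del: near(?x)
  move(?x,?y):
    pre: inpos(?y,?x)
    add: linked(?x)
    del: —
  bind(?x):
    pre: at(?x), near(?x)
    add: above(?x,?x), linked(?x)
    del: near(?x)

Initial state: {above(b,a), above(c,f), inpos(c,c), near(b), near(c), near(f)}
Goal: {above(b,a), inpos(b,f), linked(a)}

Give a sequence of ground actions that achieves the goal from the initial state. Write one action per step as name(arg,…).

step(b,f); step(f,a); move(a,f)

1. step(b,f)  →  {above(b,a), above(c,f), inpos(b,f), inpos(c,c), near(c), near(f)}
2. step(f,a)  →  {above(b,a), above(c,f), inpos(b,f), inpos(c,c), inpos(f,a), near(c)}
3. move(a,f)  →  {above(b,a), above(c,f), inpos(b,f), inpos(c,c), inpos(f,a), linked(a), near(c)}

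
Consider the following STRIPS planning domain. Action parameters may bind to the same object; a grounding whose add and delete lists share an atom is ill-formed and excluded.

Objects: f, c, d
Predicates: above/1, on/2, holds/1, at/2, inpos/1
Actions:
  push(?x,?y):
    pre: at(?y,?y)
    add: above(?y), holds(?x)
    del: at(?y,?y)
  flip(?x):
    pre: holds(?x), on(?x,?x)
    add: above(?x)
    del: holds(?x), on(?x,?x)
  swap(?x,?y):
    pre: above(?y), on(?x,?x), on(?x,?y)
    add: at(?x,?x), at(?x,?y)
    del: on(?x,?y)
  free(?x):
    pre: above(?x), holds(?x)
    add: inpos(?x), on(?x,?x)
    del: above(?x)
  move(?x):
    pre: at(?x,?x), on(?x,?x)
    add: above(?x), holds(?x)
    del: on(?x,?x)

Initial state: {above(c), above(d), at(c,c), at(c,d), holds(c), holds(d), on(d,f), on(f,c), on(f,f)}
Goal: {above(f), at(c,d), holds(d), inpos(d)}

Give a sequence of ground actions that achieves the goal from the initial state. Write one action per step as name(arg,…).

1. push(f,c)  →  {above(c), above(d), at(c,d), holds(c), holds(d), holds(f), on(d,f), on(f,c), on(f,f)}
2. flip(f)  →  {above(c), above(d), above(f), at(c,d), holds(c), holds(d), on(d,f), on(f,c)}
3. free(d)  →  {above(c), above(f), at(c,d), holds(c), holds(d), inpos(d), on(d,d), on(d,f), on(f,c)}

push(f,c); flip(f); free(d)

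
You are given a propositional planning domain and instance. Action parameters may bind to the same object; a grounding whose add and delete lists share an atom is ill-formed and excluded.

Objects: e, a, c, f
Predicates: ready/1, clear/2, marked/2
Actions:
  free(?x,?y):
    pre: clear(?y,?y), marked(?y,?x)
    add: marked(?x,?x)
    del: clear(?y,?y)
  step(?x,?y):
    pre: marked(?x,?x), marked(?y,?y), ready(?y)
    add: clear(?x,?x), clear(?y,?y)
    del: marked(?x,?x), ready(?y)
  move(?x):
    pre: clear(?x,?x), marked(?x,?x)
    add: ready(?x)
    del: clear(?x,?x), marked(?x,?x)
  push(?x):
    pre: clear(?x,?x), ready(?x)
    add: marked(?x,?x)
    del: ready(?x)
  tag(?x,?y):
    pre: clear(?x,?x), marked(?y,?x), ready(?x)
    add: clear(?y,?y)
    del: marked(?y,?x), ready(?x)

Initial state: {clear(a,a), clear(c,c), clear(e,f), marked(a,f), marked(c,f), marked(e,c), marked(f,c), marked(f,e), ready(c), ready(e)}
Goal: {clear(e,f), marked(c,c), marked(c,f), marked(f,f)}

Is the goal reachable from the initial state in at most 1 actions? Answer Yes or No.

1. free(f,a)  →  {clear(c,c), clear(e,f), marked(a,f), marked(c,f), marked(e,c), marked(f,c), marked(f,e), marked(f,f), ready(c), ready(e)}
2. push(c)  →  {clear(c,c), clear(e,f), marked(a,f), marked(c,c), marked(c,f), marked(e,c), marked(f,c), marked(f,e), marked(f,f), ready(e)}
optimal plan length = 2; 2 > 1

No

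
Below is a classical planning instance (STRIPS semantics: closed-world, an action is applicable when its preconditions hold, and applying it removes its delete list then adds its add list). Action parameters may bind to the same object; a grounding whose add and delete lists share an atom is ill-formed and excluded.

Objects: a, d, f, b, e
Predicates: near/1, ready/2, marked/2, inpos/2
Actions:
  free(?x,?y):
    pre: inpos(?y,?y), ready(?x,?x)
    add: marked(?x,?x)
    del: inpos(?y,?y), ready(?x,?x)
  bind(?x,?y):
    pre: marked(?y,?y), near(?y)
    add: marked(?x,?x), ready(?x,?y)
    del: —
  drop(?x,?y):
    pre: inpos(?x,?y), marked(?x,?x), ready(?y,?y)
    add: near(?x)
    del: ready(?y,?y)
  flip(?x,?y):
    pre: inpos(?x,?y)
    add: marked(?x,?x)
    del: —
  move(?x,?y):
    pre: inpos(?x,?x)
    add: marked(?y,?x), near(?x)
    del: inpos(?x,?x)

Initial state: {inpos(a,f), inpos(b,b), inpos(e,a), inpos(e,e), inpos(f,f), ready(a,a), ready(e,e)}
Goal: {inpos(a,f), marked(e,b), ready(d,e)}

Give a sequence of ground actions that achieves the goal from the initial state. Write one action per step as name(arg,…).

1. move(b,e)  →  {inpos(a,f), inpos(e,a), inpos(e,e), inpos(f,f), marked(e,b), near(b), ready(a,a), ready(e,e)}
2. move(e,e)  →  {inpos(a,f), inpos(e,a), inpos(f,f), marked(e,b), marked(e,e), near(b), near(e), ready(a,a), ready(e,e)}
3. bind(d,e)  →  {inpos(a,f), inpos(e,a), inpos(f,f), marked(d,d), marked(e,b), marked(e,e), near(b), near(e), ready(a,a), ready(d,e), ready(e,e)}

move(b,e); move(e,e); bind(d,e)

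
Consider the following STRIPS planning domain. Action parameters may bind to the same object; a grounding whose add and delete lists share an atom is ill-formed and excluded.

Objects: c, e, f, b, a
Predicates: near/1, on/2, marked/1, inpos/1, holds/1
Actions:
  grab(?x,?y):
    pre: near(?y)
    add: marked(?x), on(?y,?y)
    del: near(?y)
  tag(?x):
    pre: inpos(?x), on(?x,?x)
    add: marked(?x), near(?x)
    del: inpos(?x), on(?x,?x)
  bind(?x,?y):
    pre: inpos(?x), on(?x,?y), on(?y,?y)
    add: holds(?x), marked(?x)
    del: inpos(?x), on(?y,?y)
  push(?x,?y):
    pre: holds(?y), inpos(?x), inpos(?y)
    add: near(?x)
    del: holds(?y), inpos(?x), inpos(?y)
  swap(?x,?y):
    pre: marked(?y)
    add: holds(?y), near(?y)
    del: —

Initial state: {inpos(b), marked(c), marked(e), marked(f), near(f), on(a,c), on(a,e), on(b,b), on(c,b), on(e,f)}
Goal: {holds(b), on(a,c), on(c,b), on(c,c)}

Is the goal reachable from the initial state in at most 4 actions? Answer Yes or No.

Yes

1. bind(b,b)  →  {holds(b), marked(b), marked(c), marked(e), marked(f), near(f), on(a,c), on(a,e), on(c,b), on(e,f)}
2. swap(c,c)  →  {holds(b), holds(c), marked(b), marked(c), marked(e), marked(f), near(c), near(f), on(a,c), on(a,e), on(c,b), on(e,f)}
3. grab(c,c)  →  {holds(b), holds(c), marked(b), marked(c), marked(e), marked(f), near(f), on(a,c), on(a,e), on(c,b), on(c,c), on(e,f)}
optimal plan length = 3; 3 ≤ 4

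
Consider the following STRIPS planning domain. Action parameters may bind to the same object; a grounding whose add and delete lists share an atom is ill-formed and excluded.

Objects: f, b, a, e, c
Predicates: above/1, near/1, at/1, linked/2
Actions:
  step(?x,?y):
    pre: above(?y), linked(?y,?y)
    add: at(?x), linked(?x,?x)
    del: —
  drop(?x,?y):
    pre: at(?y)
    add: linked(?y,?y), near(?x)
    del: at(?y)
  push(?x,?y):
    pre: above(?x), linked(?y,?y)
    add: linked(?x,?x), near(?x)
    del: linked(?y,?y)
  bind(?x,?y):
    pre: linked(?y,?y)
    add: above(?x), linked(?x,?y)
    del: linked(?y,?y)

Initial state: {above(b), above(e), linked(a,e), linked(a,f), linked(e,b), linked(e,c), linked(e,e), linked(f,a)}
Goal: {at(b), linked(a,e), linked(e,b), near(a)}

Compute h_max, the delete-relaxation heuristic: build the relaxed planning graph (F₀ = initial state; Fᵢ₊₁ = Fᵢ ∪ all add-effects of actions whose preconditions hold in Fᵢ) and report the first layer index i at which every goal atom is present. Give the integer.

F0 = init (8 atoms)
F1 = F0 ∪ {above(a), above(c), above(f), at(a), at(b), at(c), at(e), at(f), linked(a,a), linked(b,b), linked(b,e), linked(c,c), linked(c,e), linked(f,e), linked(f,f), near(b)}  (24 atoms)
F2 = F1 ∪ {linked(a,b), linked(a,c), linked(b,a), linked(b,c), linked(b,f), linked(c,a), linked(c,b), linked(c,f), linked(e,a), linked(e,f), linked(f,b), linked(f,c), near(a), near(c), near(e), near(f)}  (40 atoms)
goal ⊆ F2  ⇒  h_max = 2

2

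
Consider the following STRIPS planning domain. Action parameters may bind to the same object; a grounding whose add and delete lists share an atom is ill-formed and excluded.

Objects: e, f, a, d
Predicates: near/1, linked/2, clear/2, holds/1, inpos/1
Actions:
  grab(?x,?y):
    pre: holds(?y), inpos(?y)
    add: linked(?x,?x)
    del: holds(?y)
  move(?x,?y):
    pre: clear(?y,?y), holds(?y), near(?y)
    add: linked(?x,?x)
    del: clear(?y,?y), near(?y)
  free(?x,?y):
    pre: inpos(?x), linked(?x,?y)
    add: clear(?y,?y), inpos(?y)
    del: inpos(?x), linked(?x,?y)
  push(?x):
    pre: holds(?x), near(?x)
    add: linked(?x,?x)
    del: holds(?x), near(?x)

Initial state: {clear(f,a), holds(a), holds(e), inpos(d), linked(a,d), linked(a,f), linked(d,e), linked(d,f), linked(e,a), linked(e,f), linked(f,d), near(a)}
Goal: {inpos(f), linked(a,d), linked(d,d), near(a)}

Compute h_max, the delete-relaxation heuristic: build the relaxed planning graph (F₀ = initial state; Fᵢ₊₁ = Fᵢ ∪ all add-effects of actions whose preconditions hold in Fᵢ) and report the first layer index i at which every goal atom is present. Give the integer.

2

F0 = init (12 atoms)
F1 = F0 ∪ {clear(e,e), clear(f,f), inpos(e), inpos(f), linked(a,a)}  (17 atoms)
F2 = F1 ∪ {clear(a,a), clear(d,d), inpos(a), linked(d,d), linked(e,e), linked(f,f)}  (23 atoms)
goal ⊆ F2  ⇒  h_max = 2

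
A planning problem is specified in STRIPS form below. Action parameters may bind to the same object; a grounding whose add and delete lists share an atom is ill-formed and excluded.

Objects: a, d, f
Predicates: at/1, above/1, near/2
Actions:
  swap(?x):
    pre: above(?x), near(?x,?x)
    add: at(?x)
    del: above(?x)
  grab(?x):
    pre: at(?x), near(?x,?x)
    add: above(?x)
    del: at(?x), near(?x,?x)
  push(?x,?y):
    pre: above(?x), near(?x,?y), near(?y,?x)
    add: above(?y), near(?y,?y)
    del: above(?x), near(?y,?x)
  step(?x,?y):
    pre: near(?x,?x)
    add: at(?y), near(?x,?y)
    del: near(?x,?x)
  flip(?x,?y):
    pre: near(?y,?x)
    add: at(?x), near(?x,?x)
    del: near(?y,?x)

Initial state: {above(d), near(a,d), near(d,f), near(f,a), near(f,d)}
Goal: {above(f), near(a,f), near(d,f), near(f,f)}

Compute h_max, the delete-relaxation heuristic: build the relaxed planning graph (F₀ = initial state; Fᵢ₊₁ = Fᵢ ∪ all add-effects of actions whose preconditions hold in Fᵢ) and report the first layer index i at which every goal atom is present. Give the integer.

F0 = init (5 atoms)
F1 = F0 ∪ {above(f), at(a), at(d), at(f), near(a,a), near(d,d), near(f,f)}  (12 atoms)
F2 = F1 ∪ {above(a), near(a,f), near(d,a)}  (15 atoms)
goal ⊆ F2  ⇒  h_max = 2

2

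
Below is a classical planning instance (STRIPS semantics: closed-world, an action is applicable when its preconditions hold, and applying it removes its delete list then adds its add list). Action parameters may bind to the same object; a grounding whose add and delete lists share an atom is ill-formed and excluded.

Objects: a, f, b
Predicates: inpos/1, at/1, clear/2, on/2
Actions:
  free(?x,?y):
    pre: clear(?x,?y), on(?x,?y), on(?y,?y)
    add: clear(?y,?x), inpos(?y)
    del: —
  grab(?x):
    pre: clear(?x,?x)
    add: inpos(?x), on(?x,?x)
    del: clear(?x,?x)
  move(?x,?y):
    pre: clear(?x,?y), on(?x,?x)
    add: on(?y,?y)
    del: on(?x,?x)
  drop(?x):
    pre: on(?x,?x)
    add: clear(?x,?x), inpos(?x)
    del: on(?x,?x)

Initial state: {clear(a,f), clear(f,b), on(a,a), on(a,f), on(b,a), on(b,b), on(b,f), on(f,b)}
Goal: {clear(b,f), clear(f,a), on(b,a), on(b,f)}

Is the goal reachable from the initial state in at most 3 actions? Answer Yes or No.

Yes

1. free(f,b)  →  {clear(a,f), clear(b,f), clear(f,b), inpos(b), on(a,a), on(a,f), on(b,a), on(b,b), on(b,f), on(f,b)}
2. move(a,f)  →  {clear(a,f), clear(b,f), clear(f,b), inpos(b), on(a,f), on(b,a), on(b,b), on(b,f), on(f,b), on(f,f)}
3. free(a,f)  →  {clear(a,f), clear(b,f), clear(f,a), clear(f,b), inpos(b), inpos(f), on(a,f), on(b,a), on(b,b), on(b,f), on(f,b), on(f,f)}
optimal plan length = 3; 3 ≤ 3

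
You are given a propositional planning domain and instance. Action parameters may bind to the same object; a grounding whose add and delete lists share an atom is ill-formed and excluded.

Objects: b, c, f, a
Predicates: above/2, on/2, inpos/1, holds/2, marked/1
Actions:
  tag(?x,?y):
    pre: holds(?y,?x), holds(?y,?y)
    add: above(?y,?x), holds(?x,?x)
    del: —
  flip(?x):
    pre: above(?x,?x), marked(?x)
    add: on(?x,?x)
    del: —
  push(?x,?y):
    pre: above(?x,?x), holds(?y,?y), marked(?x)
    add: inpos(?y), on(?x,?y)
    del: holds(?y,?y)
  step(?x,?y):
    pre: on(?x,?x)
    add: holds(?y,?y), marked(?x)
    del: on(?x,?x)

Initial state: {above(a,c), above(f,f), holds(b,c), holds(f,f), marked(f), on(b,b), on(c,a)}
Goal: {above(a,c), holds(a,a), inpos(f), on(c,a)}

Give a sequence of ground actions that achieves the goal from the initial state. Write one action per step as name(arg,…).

push(f,f); step(b,a)

1. push(f,f)  →  {above(a,c), above(f,f), holds(b,c), inpos(f), marked(f), on(b,b), on(c,a), on(f,f)}
2. step(b,a)  →  {above(a,c), above(f,f), holds(a,a), holds(b,c), inpos(f), marked(b), marked(f), on(c,a), on(f,f)}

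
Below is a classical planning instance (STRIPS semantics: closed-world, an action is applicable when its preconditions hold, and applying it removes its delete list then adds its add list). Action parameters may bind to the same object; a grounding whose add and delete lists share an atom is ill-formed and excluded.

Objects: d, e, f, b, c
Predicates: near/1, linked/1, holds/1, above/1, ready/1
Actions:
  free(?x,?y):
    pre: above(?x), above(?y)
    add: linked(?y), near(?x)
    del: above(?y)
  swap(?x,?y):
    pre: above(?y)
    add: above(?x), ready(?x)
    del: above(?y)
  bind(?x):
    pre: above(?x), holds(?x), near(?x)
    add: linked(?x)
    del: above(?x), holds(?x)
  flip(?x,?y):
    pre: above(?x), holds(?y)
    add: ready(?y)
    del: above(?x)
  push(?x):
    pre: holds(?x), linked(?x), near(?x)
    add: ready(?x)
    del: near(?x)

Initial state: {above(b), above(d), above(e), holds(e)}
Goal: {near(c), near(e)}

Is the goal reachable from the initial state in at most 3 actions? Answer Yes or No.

Yes

1. free(e,d)  →  {above(b), above(e), holds(e), linked(d), near(e)}
2. swap(c,e)  →  {above(b), above(c), holds(e), linked(d), near(e), ready(c)}
3. free(c,b)  →  {above(c), holds(e), linked(b), linked(d), near(c), near(e), ready(c)}
optimal plan length = 3; 3 ≤ 3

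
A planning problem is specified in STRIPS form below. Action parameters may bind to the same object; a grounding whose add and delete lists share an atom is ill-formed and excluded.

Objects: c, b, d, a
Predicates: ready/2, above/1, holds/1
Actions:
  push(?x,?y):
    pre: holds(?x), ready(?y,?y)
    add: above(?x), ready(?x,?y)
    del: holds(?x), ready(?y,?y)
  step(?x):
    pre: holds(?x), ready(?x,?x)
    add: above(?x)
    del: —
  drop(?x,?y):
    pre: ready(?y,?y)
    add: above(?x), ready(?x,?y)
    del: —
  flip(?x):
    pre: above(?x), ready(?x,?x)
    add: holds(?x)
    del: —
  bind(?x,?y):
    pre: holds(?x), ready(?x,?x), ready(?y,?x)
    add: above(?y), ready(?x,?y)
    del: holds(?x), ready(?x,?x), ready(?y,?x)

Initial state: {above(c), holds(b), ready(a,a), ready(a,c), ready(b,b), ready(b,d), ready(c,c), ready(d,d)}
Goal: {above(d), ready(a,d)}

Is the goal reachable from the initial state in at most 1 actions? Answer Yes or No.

No

1. drop(d,c)  →  {above(c), above(d), holds(b), ready(a,a), ready(a,c), ready(b,b), ready(b,d), ready(c,c), ready(d,c), ready(d,d)}
2. drop(a,d)  →  {above(a), above(c), above(d), holds(b), ready(a,a), ready(a,c), ready(a,d), ready(b,b), ready(b,d), ready(c,c), ready(d,c), ready(d,d)}
optimal plan length = 2; 2 > 1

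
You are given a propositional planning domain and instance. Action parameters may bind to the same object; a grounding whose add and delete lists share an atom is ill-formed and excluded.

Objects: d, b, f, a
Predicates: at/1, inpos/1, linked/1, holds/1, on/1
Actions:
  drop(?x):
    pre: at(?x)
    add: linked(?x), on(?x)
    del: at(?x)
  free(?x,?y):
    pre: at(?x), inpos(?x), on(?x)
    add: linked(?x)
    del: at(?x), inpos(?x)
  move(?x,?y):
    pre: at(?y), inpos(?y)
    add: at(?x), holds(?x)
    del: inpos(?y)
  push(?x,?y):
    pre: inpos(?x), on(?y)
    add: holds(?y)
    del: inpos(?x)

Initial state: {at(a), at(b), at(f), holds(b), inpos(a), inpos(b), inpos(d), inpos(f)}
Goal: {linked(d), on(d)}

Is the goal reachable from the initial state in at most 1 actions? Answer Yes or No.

No

1. move(d,b)  →  {at(a), at(b), at(d), at(f), holds(b), holds(d), inpos(a), inpos(d), inpos(f)}
2. drop(d)  →  {at(a), at(b), at(f), holds(b), holds(d), inpos(a), inpos(d), inpos(f), linked(d), on(d)}
optimal plan length = 2; 2 > 1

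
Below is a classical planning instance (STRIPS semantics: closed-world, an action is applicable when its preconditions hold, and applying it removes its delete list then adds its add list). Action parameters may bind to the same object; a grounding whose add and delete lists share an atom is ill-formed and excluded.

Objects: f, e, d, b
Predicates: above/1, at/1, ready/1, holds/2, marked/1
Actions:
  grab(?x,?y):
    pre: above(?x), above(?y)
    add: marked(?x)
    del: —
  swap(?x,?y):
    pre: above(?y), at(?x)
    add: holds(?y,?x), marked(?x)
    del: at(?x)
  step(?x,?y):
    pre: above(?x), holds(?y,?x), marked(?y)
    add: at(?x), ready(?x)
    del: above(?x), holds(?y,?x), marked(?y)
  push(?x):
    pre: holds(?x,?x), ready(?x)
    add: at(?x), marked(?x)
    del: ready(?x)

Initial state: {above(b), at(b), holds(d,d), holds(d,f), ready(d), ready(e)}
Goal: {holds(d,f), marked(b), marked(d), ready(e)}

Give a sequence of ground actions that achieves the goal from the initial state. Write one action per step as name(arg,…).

1. grab(b,b)  →  {above(b), at(b), holds(d,d), holds(d,f), marked(b), ready(d), ready(e)}
2. push(d)  →  {above(b), at(b), at(d), holds(d,d), holds(d,f), marked(b), marked(d), ready(e)}

grab(b,b); push(d)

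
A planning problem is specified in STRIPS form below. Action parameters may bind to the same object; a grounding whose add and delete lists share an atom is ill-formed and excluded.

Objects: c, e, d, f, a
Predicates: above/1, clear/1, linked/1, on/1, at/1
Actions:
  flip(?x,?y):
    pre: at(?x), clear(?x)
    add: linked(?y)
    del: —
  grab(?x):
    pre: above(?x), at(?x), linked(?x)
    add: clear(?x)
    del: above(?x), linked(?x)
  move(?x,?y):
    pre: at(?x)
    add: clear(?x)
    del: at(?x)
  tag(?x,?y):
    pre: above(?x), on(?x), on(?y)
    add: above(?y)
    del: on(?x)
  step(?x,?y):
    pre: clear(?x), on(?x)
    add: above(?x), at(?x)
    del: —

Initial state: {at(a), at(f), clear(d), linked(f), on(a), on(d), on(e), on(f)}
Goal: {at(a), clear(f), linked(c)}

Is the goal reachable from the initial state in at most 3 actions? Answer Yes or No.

1. move(f,c)  →  {at(a), clear(d), clear(f), linked(f), on(a), on(d), on(e), on(f)}
2. step(d,c)  →  {above(d), at(a), at(d), clear(d), clear(f), linked(f), on(a), on(d), on(e), on(f)}
3. flip(d,c)  →  {above(d), at(a), at(d), clear(d), clear(f), linked(c), linked(f), on(a), on(d), on(e), on(f)}
optimal plan length = 3; 3 ≤ 3

Yes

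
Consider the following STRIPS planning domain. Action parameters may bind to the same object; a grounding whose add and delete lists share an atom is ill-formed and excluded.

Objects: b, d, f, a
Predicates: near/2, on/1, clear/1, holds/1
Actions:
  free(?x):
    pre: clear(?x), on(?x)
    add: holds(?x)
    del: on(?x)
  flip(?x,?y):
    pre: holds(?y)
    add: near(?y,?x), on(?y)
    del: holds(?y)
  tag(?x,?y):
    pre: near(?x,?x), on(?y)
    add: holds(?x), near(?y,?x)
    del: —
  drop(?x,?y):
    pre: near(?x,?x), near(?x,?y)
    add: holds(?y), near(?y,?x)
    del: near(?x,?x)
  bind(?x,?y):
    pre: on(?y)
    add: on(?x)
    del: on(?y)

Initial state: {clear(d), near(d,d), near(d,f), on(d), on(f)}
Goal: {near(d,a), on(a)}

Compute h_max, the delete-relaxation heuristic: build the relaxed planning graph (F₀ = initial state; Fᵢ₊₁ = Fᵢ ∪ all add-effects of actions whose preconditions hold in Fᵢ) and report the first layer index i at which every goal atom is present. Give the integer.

2

F0 = init (5 atoms)
F1 = F0 ∪ {holds(d), holds(f), near(f,d), on(a), on(b)}  (10 atoms)
F2 = F1 ∪ {near(a,d), near(b,d), near(d,a), near(d,b), near(f,a), near(f,b), near(f,f)}  (17 atoms)
goal ⊆ F2  ⇒  h_max = 2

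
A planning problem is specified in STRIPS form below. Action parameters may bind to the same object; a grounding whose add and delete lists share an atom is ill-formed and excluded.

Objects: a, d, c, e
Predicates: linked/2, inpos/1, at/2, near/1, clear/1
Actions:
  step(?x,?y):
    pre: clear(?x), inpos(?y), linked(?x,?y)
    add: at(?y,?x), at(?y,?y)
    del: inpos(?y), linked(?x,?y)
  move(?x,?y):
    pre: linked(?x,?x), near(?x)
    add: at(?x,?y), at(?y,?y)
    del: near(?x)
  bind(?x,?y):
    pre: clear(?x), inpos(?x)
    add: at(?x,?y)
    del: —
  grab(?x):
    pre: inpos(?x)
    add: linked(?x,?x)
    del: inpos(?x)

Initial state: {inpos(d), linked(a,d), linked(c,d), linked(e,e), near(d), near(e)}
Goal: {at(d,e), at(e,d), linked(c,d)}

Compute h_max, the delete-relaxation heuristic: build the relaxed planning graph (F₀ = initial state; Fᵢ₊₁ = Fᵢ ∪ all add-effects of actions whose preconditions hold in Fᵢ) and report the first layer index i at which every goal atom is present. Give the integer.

2

F0 = init (6 atoms)
F1 = F0 ∪ {at(a,a), at(c,c), at(d,d), at(e,a), at(e,c), at(e,d), at(e,e), linked(d,d)}  (14 atoms)
F2 = F1 ∪ {at(d,a), at(d,c), at(d,e)}  (17 atoms)
goal ⊆ F2  ⇒  h_max = 2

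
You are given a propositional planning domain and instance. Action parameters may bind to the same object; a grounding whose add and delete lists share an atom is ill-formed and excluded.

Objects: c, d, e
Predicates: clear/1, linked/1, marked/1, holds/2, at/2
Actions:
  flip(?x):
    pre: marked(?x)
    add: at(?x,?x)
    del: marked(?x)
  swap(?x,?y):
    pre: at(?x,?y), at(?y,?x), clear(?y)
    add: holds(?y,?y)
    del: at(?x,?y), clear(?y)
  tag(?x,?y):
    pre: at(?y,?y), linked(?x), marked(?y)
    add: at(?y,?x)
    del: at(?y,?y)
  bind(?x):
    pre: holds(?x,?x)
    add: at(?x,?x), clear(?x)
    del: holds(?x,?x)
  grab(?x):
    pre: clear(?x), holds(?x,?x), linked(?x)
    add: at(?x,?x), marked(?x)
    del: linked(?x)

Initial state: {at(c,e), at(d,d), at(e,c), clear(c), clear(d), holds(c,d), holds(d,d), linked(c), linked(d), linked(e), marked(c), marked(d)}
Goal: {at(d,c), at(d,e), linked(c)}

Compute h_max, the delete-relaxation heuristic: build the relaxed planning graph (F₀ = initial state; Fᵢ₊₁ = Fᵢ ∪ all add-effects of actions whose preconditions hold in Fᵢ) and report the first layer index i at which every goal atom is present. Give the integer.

F0 = init (12 atoms)
F1 = F0 ∪ {at(c,c), at(d,c), at(d,e), holds(c,c)}  (16 atoms)
goal ⊆ F1  ⇒  h_max = 1

1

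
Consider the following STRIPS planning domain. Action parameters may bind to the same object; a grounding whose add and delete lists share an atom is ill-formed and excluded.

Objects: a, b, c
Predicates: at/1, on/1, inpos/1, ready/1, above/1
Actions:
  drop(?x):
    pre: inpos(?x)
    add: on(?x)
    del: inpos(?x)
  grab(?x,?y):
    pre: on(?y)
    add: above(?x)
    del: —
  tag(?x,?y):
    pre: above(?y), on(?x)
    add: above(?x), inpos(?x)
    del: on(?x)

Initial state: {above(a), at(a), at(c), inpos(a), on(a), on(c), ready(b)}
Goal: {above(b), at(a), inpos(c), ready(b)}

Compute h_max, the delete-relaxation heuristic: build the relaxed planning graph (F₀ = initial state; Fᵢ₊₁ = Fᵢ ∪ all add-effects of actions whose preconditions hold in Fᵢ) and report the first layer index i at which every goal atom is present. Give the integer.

F0 = init (7 atoms)
F1 = F0 ∪ {above(b), above(c), inpos(c)}  (10 atoms)
goal ⊆ F1  ⇒  h_max = 1

1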